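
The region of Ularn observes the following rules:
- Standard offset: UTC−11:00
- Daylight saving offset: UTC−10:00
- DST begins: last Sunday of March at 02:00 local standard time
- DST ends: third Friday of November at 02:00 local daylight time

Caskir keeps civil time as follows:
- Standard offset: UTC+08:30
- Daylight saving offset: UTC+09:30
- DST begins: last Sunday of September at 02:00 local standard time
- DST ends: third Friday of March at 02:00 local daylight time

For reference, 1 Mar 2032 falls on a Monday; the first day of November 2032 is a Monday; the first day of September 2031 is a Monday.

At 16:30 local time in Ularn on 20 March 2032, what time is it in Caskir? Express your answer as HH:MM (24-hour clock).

1 March 2032 is a Monday, so Sundays fall on 7, 14, 21, 28; the last is March 28.
1 November 2032 is a Monday, so the first Friday is November 5 and the third is November 19.
20 March 2032 does not fall between 28 March and 19 November, so daylight saving is not in effect and Ularn is at UTC−11:00.
16:30 Ularn + 11h = 03:30 UTC (rolling into the next day, 21 March 2032).
1 September 2031 is a Monday, so Sundays fall on 7, 14, 21, 28; the last is September 28.
1 March 2032 is a Monday, so the first Friday is March 5 and the third is March 19.
At the standard offset (UTC+08:30), 03:30 UTC + 8h30m = 12:00 Caskir standard time.
The standard-time date in Caskir, 21 March 2032, does not fall between 28 September 2031 and 19 March 2032, so daylight saving is not in effect and Caskir is at UTC+08:30.
03:30 UTC + 8h30m = 12:00 Caskir.

12:00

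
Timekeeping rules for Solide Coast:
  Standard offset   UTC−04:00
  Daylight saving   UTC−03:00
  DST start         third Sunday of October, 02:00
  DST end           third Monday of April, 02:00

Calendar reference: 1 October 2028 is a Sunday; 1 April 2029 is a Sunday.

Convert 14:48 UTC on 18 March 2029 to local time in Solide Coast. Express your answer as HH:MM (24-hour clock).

11:48

1 October 2028 is a Sunday, so the first Sunday is October 1 and the third is October 15.
1 April 2029 is a Sunday, so the first Monday is April 2 and the third is April 16.
At the standard offset (UTC−04:00), 14:48 UTC − 4h = 10:48 Solide Coast standard time.
The standard-time date in Solide Coast, 18 March 2029, falls between 15 October 2028 and 16 April 2029, so daylight saving is in effect and Solide Coast is at UTC−03:00.
14:48 UTC − 3h = 11:48 local.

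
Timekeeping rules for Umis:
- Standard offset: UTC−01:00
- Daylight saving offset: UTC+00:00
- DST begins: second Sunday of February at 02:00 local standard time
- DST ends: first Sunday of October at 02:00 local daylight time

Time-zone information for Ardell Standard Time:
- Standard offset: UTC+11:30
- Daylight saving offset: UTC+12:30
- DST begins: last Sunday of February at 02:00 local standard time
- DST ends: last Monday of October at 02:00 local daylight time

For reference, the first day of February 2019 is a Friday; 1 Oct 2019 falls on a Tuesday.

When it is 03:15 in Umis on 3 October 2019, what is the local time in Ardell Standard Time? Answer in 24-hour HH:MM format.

1 February 2019 is a Friday, so the first Sunday is February 3 and the second is February 10.
1 October 2019 is a Tuesday, so the first Sunday is October 6.
3 October 2019 falls between 10 February and 6 October, so daylight saving is in effect and Umis is at UTC+00:00.
03:15 Umis − 0h = 03:15 UTC.
1 February 2019 is a Friday, so Sundays fall on 3, 10, 17, 24; the last is February 24.
1 October 2019 is a Tuesday, so Mondays fall on 7, 14, 21, 28; the last is October 28.
At the standard offset (UTC+11:30), 03:15 UTC + 11h30m = 14:45 Ardell Standard Time standard time.
The standard-time date in Ardell Standard Time, 3 October 2019, lies within the daylight-saving period (24 February – 28 October), so Ardell Standard Time is on daylight time, UTC+12:30.
03:15 UTC + 12h30m = 15:45 Ardell Standard Time.

15:45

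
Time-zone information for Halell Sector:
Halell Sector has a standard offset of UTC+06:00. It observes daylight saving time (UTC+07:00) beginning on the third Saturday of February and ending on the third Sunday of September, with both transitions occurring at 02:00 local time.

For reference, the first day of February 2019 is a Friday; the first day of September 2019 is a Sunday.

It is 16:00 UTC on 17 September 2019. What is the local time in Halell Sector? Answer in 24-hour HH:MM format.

22:00

1 February 2019 is a Friday, so the first Saturday is February 2 and the third is February 16.
1 September 2019 is a Sunday, so the first Sunday is September 1 and the third is September 15.
At the standard offset (UTC+06:00), 16:00 UTC + 6h = 22:00 Halell Sector standard time.
The standard-time date in Halell Sector, 17 September 2019, does not fall between 16 February and 15 September, so daylight saving is not in effect and Halell Sector is at UTC+06:00.
16:00 UTC + 6h = 22:00 local.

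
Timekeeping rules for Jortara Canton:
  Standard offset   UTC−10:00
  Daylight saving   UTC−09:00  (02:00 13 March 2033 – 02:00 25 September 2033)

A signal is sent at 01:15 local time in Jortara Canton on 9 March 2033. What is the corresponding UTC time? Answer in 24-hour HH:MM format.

11:15

9 March 2033 does not fall between 13 March and 25 September, so daylight saving is not in effect and Jortara Canton is at UTC−10:00.
01:15 local + 10h = 11:15 UTC.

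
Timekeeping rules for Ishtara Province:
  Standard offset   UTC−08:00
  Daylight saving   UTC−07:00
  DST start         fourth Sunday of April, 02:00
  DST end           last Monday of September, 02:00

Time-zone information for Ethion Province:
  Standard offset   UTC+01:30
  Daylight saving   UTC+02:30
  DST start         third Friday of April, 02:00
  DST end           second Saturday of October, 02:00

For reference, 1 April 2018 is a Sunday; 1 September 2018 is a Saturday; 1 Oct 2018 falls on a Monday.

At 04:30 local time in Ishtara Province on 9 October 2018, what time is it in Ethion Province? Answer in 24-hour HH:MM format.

15:00

1 April 2018 is a Sunday, so the first Sunday is April 1 and the fourth is April 22.
1 September 2018 is a Saturday, so Mondays fall on 3, 10, 17, 24; the last is September 24.
Daylight saving runs 22 April – 24 September; 9 October 2018 is outside that window, so Ishtara Province is on standard time at UTC−08:00.
04:30 Ishtara Province + 8h = 12:30 UTC.
1 April 2018 is a Sunday, so the first Friday is April 6 and the third is April 20.
1 October 2018 is a Monday, so the first Saturday is October 6 and the second is October 13.
At the standard offset (UTC+01:30), 12:30 UTC + 1h30m = 14:00 Ethion Province standard time.
The standard-time date in Ethion Province, 9 October 2018, lies within the daylight-saving period (20 April – 13 October), so Ethion Province is on daylight time, UTC+02:30.
12:30 UTC + 2h30m = 15:00 Ethion Province.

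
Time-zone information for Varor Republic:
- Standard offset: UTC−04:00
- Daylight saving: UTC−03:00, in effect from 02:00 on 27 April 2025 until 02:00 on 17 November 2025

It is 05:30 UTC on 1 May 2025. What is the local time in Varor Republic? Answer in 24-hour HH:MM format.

At the standard offset (UTC−04:00), 05:30 UTC − 4h = 01:30 Varor Republic standard time.
The standard-time date in Varor Republic, 1 May 2025, lies within the daylight-saving period (27 April – 17 November), so Varor Republic is on daylight time, UTC−03:00.
05:30 UTC − 3h = 02:30 local.

02:30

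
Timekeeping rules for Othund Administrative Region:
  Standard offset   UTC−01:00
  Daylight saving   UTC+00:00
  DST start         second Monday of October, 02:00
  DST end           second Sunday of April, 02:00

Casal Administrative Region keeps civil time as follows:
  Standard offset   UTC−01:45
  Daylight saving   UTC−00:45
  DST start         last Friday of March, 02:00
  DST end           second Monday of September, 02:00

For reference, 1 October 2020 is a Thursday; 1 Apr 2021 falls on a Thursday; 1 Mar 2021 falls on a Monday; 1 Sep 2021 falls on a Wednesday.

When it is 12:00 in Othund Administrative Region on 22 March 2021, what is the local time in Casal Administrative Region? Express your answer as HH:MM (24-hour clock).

1 October 2020 is a Thursday, so the first Monday is October 5 and the second is October 12.
1 April 2021 is a Thursday, so the first Sunday is April 4 and the second is April 11.
22 March 2021 lies within the daylight-saving period (12 October 2020 – 11 April 2021), so Othund Administrative Region is on daylight time, UTC+00:00.
12:00 Othund Administrative Region − 0h = 12:00 UTC.
1 March 2021 is a Monday, so Fridays fall on 5, 12, 19, 26; the last is March 26.
1 September 2021 is a Wednesday, so the first Monday is September 6 and the second is September 13.
At the standard offset (UTC−01:45), 12:00 UTC − 1h45m = 10:15 Casal Administrative Region standard time.
Daylight saving runs 26 March – 13 September; the standard-time date in Casal Administrative Region, 22 March 2021, is outside that window, so Casal Administrative Region is on standard time at UTC−01:45.
12:00 UTC − 1h45m = 10:15 Casal Administrative Region.

10:15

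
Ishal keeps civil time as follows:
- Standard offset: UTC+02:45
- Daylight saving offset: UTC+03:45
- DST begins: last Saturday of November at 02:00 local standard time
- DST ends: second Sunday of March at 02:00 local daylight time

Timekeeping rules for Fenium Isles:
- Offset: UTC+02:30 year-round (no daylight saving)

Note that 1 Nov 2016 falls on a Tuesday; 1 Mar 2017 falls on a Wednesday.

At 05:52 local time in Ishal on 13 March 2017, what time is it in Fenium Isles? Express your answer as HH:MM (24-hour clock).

1 November 2016 is a Tuesday, so Saturdays fall on 5, 12, 19, 26; the last is November 26.
1 March 2017 is a Wednesday, so the first Sunday is March 5 and the second is March 12.
Daylight saving runs 26 November 2016 – 12 March 2017; 13 March 2017 is outside that window, so Ishal is on standard time at UTC+02:45.
05:52 Ishal − 2h45m = 03:07 UTC.
Fenium Isles has no daylight saving, so its offset is UTC+02:30 year-round.
03:07 UTC + 2h30m = 05:37 Fenium Isles.

05:37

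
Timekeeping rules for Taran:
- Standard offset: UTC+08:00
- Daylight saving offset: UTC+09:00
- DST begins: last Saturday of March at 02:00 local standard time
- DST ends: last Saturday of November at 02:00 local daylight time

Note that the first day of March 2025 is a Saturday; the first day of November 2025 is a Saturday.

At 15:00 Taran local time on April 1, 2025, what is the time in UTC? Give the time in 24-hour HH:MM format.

1 March 2025 is a Saturday, so Saturdays fall on 1, 8, 15, 22, 29; the last is March 29.
1 November 2025 is a Saturday, so Saturdays fall on 1, 8, 15, 22, 29; the last is November 29.
Daylight saving runs 29 March – 29 November; April 1, 2025 is inside that window, so Taran is at UTC+09:00.
15:00 local − 9h = 06:00 UTC.

06:00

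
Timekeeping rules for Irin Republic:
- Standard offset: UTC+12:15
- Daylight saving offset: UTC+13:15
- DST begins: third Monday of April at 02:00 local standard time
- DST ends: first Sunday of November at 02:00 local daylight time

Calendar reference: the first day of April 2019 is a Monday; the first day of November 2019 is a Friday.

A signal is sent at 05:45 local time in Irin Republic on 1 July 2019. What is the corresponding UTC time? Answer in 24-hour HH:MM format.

1 April 2019 is a Monday, so the first Monday is April 1 and the third is April 15.
1 November 2019 is a Friday, so the first Sunday is November 3.
Daylight saving runs 15 April – 3 November; 1 July 2019 is inside that window, so Irin Republic is at UTC+13:15.
05:45 local − 13h15m = 16:30 UTC (rolling into the previous day, 30 June 2019).

16:30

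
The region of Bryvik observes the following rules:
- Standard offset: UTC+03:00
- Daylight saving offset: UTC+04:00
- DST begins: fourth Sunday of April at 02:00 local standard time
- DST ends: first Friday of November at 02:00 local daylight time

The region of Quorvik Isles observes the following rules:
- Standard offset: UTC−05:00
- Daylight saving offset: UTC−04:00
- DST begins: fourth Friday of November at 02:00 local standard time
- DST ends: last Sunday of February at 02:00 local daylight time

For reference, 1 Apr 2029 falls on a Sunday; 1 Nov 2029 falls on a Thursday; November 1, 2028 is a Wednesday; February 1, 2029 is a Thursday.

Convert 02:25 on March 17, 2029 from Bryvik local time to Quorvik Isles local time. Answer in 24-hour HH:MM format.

1 April 2029 is a Sunday, so the first Sunday is April 1 and the fourth is April 22.
1 November 2029 is a Thursday, so the first Friday is November 2.
Daylight saving runs 22 April – 2 November; March 17, 2029 is outside that window, so Bryvik is on standard time at UTC+03:00.
02:25 Bryvik − 3h = 23:25 UTC (rolling into the previous day, 16 March 2029).
1 November 2028 is a Wednesday, so the first Friday is November 3 and the fourth is November 24.
1 February 2029 is a Thursday, so Sundays fall on 4, 11, 18, 25; the last is February 25.
At the standard offset (UTC−05:00), 23:25 UTC − 5h = 18:25 Quorvik Isles standard time.
The standard-time date in Quorvik Isles, March 16, 2029, does not fall between 24 November 2028 and 25 February 2029, so daylight saving is not in effect and Quorvik Isles is at UTC−05:00.
23:25 UTC − 5h = 18:25 Quorvik Isles.

18:25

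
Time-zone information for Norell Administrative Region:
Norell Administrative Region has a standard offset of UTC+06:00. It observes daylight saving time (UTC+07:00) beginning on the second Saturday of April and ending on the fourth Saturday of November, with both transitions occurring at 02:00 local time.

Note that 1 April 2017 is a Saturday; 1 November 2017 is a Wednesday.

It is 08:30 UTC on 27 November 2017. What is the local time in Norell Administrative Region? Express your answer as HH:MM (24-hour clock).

1 April 2017 is a Saturday, so the first Saturday is April 1 and the second is April 8.
1 November 2017 is a Wednesday, so the first Saturday is November 4 and the fourth is November 25.
At the standard offset (UTC+06:00), 08:30 UTC + 6h = 14:30 Norell Administrative Region standard time.
The standard-time date in Norell Administrative Region, 27 November 2017, is outside the daylight-saving period (8 April – 25 November), so Norell Administrative Region is on standard time, UTC+06:00.
08:30 UTC + 6h = 14:30 local.

14:30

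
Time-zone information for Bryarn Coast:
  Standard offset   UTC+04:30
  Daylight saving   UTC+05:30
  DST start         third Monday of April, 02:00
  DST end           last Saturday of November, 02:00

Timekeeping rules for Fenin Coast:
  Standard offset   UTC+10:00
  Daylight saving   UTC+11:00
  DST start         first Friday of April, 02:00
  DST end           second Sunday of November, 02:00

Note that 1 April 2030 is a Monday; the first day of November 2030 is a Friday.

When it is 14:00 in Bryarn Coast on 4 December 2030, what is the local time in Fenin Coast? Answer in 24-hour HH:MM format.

1 April 2030 is a Monday, so the first Monday is April 1 and the third is April 15.
1 November 2030 is a Friday, so Saturdays fall on 2, 9, 16, 23, 30; the last is November 30.
4 December 2030 is outside the daylight-saving period (15 April – 30 November), so Bryarn Coast is on standard time, UTC+04:30.
14:00 Bryarn Coast − 4h30m = 09:30 UTC.
1 April 2030 is a Monday, so the first Friday is April 5.
1 November 2030 is a Friday, so the first Sunday is November 3 and the second is November 10.
At the standard offset (UTC+10:00), 09:30 UTC + 10h = 19:30 Fenin Coast standard time.
The standard-time date in Fenin Coast, 4 December 2030, is outside the daylight-saving period (5 April – 10 November), so Fenin Coast is on standard time, UTC+10:00.
09:30 UTC + 10h = 19:30 Fenin Coast.

19:30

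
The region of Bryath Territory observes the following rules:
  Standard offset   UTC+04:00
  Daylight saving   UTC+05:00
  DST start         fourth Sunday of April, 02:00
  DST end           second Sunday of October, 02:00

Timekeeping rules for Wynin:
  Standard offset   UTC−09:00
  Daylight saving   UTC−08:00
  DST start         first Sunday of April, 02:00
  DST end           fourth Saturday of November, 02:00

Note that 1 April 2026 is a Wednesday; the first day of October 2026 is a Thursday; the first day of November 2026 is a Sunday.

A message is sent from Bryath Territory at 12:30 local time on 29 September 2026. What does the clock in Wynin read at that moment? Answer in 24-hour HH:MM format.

23:30

1 April 2026 is a Wednesday, so the first Sunday is April 5 and the fourth is April 26.
1 October 2026 is a Thursday, so the first Sunday is October 4 and the second is October 11.
29 September 2026 lies within the daylight-saving period (26 April – 11 October), so Bryath Territory is on daylight time, UTC+05:00.
12:30 Bryath Territory − 5h = 07:30 UTC.
1 April 2026 is a Wednesday, so the first Sunday is April 5.
1 November 2026 is a Sunday, so the first Saturday is November 7 and the fourth is November 28.
At the standard offset (UTC−09:00), 07:30 UTC − 9h = 22:30 Wynin standard time (rolling into the previous day, 28 September 2026).
The standard-time date in Wynin, 28 September 2026, falls between 5 April and 28 November, so daylight saving is in effect and Wynin is at UTC−08:00.
07:30 UTC − 8h = 23:30 Wynin (rolling into the previous day, 28 September 2026).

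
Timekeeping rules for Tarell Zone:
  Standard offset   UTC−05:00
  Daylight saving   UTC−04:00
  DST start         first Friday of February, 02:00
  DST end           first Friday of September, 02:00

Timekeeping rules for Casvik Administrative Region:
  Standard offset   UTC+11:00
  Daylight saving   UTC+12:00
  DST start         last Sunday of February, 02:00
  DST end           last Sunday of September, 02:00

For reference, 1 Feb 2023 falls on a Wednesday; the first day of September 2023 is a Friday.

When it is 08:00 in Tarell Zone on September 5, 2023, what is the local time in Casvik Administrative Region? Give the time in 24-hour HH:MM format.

01:00

1 February 2023 is a Wednesday, so the first Friday is February 3.
1 September 2023 is a Friday, so the first Friday is September 1.
September 5, 2023 is outside the daylight-saving period (3 February – 1 September), so Tarell Zone is on standard time, UTC−05:00.
08:00 Tarell Zone + 5h = 13:00 UTC.
1 February 2023 is a Wednesday, so Sundays fall on 5, 12, 19, 26; the last is February 26.
1 September 2023 is a Friday, so Sundays fall on 3, 10, 17, 24; the last is September 24.
At the standard offset (UTC+11:00), 13:00 UTC + 11h = 00:00 Casvik Administrative Region standard time (rolling into the next day, 6 September 2023).
The standard-time date in Casvik Administrative Region, September 6, 2023, lies within the daylight-saving period (26 February – 24 September), so Casvik Administrative Region is on daylight time, UTC+12:00.
13:00 UTC + 12h = 01:00 Casvik Administrative Region (rolling into the next day, 6 September 2023).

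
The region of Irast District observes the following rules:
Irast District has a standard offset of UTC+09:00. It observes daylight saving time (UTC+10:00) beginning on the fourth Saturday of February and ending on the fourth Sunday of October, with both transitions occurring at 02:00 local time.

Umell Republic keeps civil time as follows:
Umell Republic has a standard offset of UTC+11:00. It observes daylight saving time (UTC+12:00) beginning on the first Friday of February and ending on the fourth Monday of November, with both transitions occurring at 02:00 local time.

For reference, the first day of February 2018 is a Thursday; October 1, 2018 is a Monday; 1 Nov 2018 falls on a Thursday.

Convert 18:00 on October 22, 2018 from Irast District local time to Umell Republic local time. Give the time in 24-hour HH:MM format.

1 February 2018 is a Thursday, so the first Saturday is February 3 and the fourth is February 24.
1 October 2018 is a Monday, so the first Sunday is October 7 and the fourth is October 28.
October 22, 2018 lies within the daylight-saving period (24 February – 28 October), so Irast District is on daylight time, UTC+10:00.
18:00 Irast District − 10h = 08:00 UTC.
1 February 2018 is a Thursday, so the first Friday is February 2.
1 November 2018 is a Thursday, so the first Monday is November 5 and the fourth is November 26.
At the standard offset (UTC+11:00), 08:00 UTC + 11h = 19:00 Umell Republic standard time.
The standard-time date in Umell Republic, October 22, 2018, falls between 2 February and 26 November, so daylight saving is in effect and Umell Republic is at UTC+12:00.
08:00 UTC + 12h = 20:00 Umell Republic.

20:00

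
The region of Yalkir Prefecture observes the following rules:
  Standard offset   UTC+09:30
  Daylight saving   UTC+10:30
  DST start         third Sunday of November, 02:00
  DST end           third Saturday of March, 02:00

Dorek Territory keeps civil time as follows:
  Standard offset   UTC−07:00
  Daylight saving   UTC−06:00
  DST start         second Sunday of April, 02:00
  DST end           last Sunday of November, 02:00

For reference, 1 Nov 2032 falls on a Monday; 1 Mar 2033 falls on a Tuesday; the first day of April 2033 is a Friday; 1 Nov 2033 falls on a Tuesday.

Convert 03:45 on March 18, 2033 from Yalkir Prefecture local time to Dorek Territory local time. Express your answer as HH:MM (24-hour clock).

1 November 2032 is a Monday, so the first Sunday is November 7 and the third is November 21.
1 March 2033 is a Tuesday, so the first Saturday is March 5 and the third is March 19.
Daylight saving runs 21 November 2032 – 19 March 2033; March 18, 2033 is inside that window, so Yalkir Prefecture is at UTC+10:30.
03:45 Yalkir Prefecture − 10h30m = 17:15 UTC (rolling into the previous day, 17 March 2033).
1 April 2033 is a Friday, so the first Sunday is April 3 and the second is April 10.
1 November 2033 is a Tuesday, so Sundays fall on 6, 13, 20, 27; the last is November 27.
At the standard offset (UTC−07:00), 17:15 UTC − 7h = 10:15 Dorek Territory standard time.
Daylight saving runs 10 April – 27 November; the standard-time date in Dorek Territory, March 17, 2033, is outside that window, so Dorek Territory is on standard time at UTC−07:00.
17:15 UTC − 7h = 10:15 Dorek Territory.

10:15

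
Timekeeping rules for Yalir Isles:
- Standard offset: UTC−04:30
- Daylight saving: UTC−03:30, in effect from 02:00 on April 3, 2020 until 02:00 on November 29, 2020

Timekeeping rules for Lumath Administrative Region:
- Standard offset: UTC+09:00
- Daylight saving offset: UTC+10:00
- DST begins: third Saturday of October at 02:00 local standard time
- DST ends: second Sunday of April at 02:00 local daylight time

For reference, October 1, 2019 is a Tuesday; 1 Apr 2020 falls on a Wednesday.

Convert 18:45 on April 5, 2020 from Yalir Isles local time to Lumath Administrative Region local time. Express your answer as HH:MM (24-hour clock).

08:15

Daylight saving runs 3 April – 29 November; April 5, 2020 is inside that window, so Yalir Isles is at UTC−03:30.
18:45 Yalir Isles + 3h30m = 22:15 UTC.
1 October 2019 is a Tuesday, so the first Saturday is October 5 and the third is October 19.
1 April 2020 is a Wednesday, so the first Sunday is April 5 and the second is April 12.
At the standard offset (UTC+09:00), 22:15 UTC + 9h = 07:15 Lumath Administrative Region standard time (rolling into the next day, 6 April 2020).
The standard-time date in Lumath Administrative Region, April 6, 2020, falls between 19 October 2019 and 12 April 2020, so daylight saving is in effect and Lumath Administrative Region is at UTC+10:00.
22:15 UTC + 10h = 08:15 Lumath Administrative Region (rolling into the next day, 6 April 2020).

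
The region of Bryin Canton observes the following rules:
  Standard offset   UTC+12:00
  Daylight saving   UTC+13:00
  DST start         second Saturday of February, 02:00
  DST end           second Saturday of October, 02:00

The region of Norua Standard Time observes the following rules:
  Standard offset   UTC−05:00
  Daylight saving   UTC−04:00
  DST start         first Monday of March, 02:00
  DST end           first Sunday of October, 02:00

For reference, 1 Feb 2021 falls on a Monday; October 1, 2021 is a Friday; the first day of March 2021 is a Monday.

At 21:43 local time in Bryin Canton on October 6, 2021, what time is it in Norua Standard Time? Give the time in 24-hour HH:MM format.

03:43

1 February 2021 is a Monday, so the first Saturday is February 6 and the second is February 13.
1 October 2021 is a Friday, so the first Saturday is October 2 and the second is October 9.
October 6, 2021 lies within the daylight-saving period (13 February – 9 October), so Bryin Canton is on daylight time, UTC+13:00.
21:43 Bryin Canton − 13h = 08:43 UTC.
1 March 2021 is a Monday, so the first Monday is March 1.
1 October 2021 is a Friday, so the first Sunday is October 3.
At the standard offset (UTC−05:00), 08:43 UTC − 5h = 03:43 Norua Standard Time standard time.
The standard-time date in Norua Standard Time, October 6, 2021, is outside the daylight-saving period (1 March – 3 October), so Norua Standard Time is on standard time, UTC−05:00.
08:43 UTC − 5h = 03:43 Norua Standard Time.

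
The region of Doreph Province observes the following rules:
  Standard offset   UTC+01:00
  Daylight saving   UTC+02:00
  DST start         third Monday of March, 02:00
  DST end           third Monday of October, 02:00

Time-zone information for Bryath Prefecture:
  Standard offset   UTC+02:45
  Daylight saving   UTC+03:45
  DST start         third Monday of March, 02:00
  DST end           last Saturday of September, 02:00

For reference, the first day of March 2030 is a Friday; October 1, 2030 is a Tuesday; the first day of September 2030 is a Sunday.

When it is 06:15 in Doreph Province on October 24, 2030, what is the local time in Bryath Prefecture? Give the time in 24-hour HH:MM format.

1 March 2030 is a Friday, so the first Monday is March 4 and the third is March 18.
1 October 2030 is a Tuesday, so the first Monday is October 7 and the third is October 21.
October 24, 2030 does not fall between 18 March and 21 October, so daylight saving is not in effect and Doreph Province is at UTC+01:00.
06:15 Doreph Province − 1h = 05:15 UTC.
1 March 2030 is a Friday, so the first Monday is March 4 and the third is March 18.
1 September 2030 is a Sunday, so Saturdays fall on 7, 14, 21, 28; the last is September 28.
At the standard offset (UTC+02:45), 05:15 UTC + 2h45m = 08:00 Bryath Prefecture standard time.
The standard-time date in Bryath Prefecture, October 24, 2030, is outside the daylight-saving period (18 March – 28 September), so Bryath Prefecture is on standard time, UTC+02:45.
05:15 UTC + 2h45m = 08:00 Bryath Prefecture.

08:00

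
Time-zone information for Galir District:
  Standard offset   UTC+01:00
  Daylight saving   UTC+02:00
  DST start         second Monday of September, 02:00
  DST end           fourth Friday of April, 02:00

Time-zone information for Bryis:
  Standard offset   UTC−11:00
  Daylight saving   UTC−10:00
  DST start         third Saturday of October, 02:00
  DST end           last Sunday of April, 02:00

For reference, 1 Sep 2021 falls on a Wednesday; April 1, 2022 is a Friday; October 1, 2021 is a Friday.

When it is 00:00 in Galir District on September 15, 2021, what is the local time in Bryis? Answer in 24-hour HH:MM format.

11:00

1 September 2021 is a Wednesday, so the first Monday is September 6 and the second is September 13.
1 April 2022 is a Friday, so the first Friday is April 1 and the fourth is April 22.
September 15, 2021 falls between 13 September 2021 and 22 April 2022, so daylight saving is in effect and Galir District is at UTC+02:00.
00:00 Galir District − 2h = 22:00 UTC (rolling into the previous day, 14 September 2021).
1 October 2021 is a Friday, so the first Saturday is October 2 and the third is October 16.
1 April 2022 is a Friday, so Sundays fall on 3, 10, 17, 24; the last is April 24.
At the standard offset (UTC−11:00), 22:00 UTC − 11h = 11:00 Bryis standard time.
The standard-time date in Bryis, September 14, 2021, does not fall between 16 October 2021 and 24 April 2022, so daylight saving is not in effect and Bryis is at UTC−11:00.
22:00 UTC − 11h = 11:00 Bryis.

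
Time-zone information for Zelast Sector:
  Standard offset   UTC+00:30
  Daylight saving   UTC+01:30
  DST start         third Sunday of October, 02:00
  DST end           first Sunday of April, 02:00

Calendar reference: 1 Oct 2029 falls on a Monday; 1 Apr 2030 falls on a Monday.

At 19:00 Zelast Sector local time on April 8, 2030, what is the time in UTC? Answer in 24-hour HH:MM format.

18:30

1 October 2029 is a Monday, so the first Sunday is October 7 and the third is October 21.
1 April 2030 is a Monday, so the first Sunday is April 7.
Daylight saving runs 21 October 2029 – 7 April 2030; April 8, 2030 is outside that window, so Zelast Sector is on standard time at UTC+00:30.
19:00 local − 0h30m = 18:30 UTC.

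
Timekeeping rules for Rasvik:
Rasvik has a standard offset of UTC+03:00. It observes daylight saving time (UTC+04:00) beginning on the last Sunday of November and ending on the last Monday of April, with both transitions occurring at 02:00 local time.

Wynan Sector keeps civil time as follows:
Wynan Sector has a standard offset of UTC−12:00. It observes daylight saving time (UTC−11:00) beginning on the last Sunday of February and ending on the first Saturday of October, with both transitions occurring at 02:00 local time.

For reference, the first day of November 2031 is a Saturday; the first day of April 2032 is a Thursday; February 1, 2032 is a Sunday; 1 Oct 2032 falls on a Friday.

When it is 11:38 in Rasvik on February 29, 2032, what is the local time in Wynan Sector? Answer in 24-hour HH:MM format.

19:38

1 November 2031 is a Saturday, so Sundays fall on 2, 9, 16, 23, 30; the last is November 30.
1 April 2032 is a Thursday, so Mondays fall on 5, 12, 19, 26; the last is April 26.
Daylight saving runs 30 November 2031 – 26 April 2032; February 29, 2032 is inside that window, so Rasvik is at UTC+04:00.
11:38 Rasvik − 4h = 07:38 UTC.
1 February 2032 is a Sunday, so Sundays fall on 1, 8, 15, 22, 29; the last is February 29.
1 October 2032 is a Friday, so the first Saturday is October 2.
At the standard offset (UTC−12:00), 07:38 UTC − 12h = 19:38 Wynan Sector standard time (rolling into the previous day, 28 February 2032).
The standard-time date in Wynan Sector, February 28, 2032, does not fall between 29 February and 2 October, so daylight saving is not in effect and Wynan Sector is at UTC−12:00.
07:38 UTC − 12h = 19:38 Wynan Sector (rolling into the previous day, 28 February 2032).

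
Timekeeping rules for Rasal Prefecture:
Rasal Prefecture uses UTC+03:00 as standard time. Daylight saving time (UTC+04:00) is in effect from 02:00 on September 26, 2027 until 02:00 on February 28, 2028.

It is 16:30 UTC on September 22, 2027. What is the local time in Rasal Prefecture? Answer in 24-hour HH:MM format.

19:30

At the standard offset (UTC+03:00), 16:30 UTC + 3h = 19:30 Rasal Prefecture standard time.
Daylight saving runs 26 September 2027 – 28 February 2028; the standard-time date in Rasal Prefecture, September 22, 2027, is outside that window, so Rasal Prefecture is on standard time at UTC+03:00.
16:30 UTC + 3h = 19:30 local.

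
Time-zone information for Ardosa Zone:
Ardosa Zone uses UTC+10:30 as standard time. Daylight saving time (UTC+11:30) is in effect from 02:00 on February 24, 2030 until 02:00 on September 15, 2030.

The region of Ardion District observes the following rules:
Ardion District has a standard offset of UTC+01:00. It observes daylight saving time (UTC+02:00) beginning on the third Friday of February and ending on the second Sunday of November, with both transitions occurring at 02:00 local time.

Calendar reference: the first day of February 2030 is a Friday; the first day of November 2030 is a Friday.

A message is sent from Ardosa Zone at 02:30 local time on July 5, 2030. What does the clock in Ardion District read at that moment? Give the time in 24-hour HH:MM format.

July 5, 2030 lies within the daylight-saving period (24 February – 15 September), so Ardosa Zone is on daylight time, UTC+11:30.
02:30 Ardosa Zone − 11h30m = 15:00 UTC (rolling into the previous day, 4 July 2030).
1 February 2030 is a Friday, so the first Friday is February 1 and the third is February 15.
1 November 2030 is a Friday, so the first Sunday is November 3 and the second is November 10.
At the standard offset (UTC+01:00), 15:00 UTC + 1h = 16:00 Ardion District standard time.
The standard-time date in Ardion District, July 4, 2030, falls between 15 February and 10 November, so daylight saving is in effect and Ardion District is at UTC+02:00.
15:00 UTC + 2h = 17:00 Ardion District.

17:00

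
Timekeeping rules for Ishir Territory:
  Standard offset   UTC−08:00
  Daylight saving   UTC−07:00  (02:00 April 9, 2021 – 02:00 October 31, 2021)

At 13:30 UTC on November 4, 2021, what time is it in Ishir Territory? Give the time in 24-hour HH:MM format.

At the standard offset (UTC−08:00), 13:30 UTC − 8h = 05:30 Ishir Territory standard time.
Daylight saving runs 9 April – 31 October; the standard-time date in Ishir Territory, November 4, 2021, is outside that window, so Ishir Territory is on standard time at UTC−08:00.
13:30 UTC − 8h = 05:30 local.

05:30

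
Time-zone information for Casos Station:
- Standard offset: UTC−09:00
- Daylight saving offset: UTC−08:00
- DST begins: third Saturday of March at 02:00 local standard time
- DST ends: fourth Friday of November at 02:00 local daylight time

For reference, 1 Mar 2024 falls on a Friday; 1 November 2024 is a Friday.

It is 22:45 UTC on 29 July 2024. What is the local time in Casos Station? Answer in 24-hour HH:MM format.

1 March 2024 is a Friday, so the first Saturday is March 2 and the third is March 16.
1 November 2024 is a Friday, so the first Friday is November 1 and the fourth is November 22.
At the standard offset (UTC−09:00), 22:45 UTC − 9h = 13:45 Casos Station standard time.
The standard-time date in Casos Station, 29 July 2024, falls between 16 March and 22 November, so daylight saving is in effect and Casos Station is at UTC−08:00.
22:45 UTC − 8h = 14:45 local.

14:45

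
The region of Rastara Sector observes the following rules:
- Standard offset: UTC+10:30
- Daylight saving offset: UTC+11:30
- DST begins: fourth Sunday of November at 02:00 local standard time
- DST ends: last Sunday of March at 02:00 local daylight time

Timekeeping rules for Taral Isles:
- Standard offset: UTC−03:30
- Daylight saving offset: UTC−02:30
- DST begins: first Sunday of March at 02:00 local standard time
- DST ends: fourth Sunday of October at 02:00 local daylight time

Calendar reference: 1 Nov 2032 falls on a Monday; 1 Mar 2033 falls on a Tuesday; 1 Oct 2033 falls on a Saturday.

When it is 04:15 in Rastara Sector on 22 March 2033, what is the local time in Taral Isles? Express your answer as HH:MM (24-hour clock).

1 November 2032 is a Monday, so the first Sunday is November 7 and the fourth is November 28.
1 March 2033 is a Tuesday, so Sundays fall on 6, 13, 20, 27; the last is March 27.
22 March 2033 falls between 28 November 2032 and 27 March 2033, so daylight saving is in effect and Rastara Sector is at UTC+11:30.
04:15 Rastara Sector − 11h30m = 16:45 UTC (rolling into the previous day, 21 March 2033).
1 March 2033 is a Tuesday, so the first Sunday is March 6.
1 October 2033 is a Saturday, so the first Sunday is October 2 and the fourth is October 23.
At the standard offset (UTC−03:30), 16:45 UTC − 3h30m = 13:15 Taral Isles standard time.
Daylight saving runs 6 March – 23 October; the standard-time date in Taral Isles, 21 March 2033, is inside that window, so Taral Isles is at UTC−02:30.
16:45 UTC − 2h30m = 14:15 Taral Isles.

14:15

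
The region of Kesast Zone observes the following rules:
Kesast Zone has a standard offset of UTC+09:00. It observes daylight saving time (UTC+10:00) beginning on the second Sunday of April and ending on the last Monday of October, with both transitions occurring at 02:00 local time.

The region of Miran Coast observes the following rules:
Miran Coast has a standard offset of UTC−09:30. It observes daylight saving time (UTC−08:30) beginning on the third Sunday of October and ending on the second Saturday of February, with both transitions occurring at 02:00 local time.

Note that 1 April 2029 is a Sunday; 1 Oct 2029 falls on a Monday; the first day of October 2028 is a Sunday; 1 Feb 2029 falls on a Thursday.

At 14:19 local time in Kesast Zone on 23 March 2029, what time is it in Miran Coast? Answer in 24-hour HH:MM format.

1 April 2029 is a Sunday, so the first Sunday is April 1 and the second is April 8.
1 October 2029 is a Monday, so Mondays fall on 1, 8, 15, 22, 29; the last is October 29.
23 March 2029 is outside the daylight-saving period (8 April – 29 October), so Kesast Zone is on standard time, UTC+09:00.
14:19 Kesast Zone − 9h = 05:19 UTC.
1 October 2028 is a Sunday, so the first Sunday is October 1 and the third is October 15.
1 February 2029 is a Thursday, so the first Saturday is February 3 and the second is February 10.
At the standard offset (UTC−09:30), 05:19 UTC − 9h30m = 19:49 Miran Coast standard time (rolling into the previous day, 22 March 2029).
The standard-time date in Miran Coast, 22 March 2029, does not fall between 15 October 2028 and 10 February 2029, so daylight saving is not in effect and Miran Coast is at UTC−09:30.
05:19 UTC − 9h30m = 19:49 Miran Coast (rolling into the previous day, 22 March 2029).

19:49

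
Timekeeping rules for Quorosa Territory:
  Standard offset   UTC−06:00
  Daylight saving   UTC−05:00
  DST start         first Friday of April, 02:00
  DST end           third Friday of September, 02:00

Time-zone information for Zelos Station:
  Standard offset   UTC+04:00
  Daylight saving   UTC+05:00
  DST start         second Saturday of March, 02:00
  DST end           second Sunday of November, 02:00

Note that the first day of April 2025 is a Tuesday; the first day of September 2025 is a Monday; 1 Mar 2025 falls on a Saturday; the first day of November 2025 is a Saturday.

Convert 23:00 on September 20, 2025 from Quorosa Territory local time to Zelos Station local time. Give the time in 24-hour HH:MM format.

10:00

1 April 2025 is a Tuesday, so the first Friday is April 4.
1 September 2025 is a Monday, so the first Friday is September 5 and the third is September 19.
September 20, 2025 is outside the daylight-saving period (4 April – 19 September), so Quorosa Territory is on standard time, UTC−06:00.
23:00 Quorosa Territory + 6h = 05:00 UTC (rolling into the next day, 21 September 2025).
1 March 2025 is a Saturday, so the first Saturday is March 1 and the second is March 8.
1 November 2025 is a Saturday, so the first Sunday is November 2 and the second is November 9.
At the standard offset (UTC+04:00), 05:00 UTC + 4h = 09:00 Zelos Station standard time.
The standard-time date in Zelos Station, September 21, 2025, lies within the daylight-saving period (8 March – 9 November), so Zelos Station is on daylight time, UTC+05:00.
05:00 UTC + 5h = 10:00 Zelos Station.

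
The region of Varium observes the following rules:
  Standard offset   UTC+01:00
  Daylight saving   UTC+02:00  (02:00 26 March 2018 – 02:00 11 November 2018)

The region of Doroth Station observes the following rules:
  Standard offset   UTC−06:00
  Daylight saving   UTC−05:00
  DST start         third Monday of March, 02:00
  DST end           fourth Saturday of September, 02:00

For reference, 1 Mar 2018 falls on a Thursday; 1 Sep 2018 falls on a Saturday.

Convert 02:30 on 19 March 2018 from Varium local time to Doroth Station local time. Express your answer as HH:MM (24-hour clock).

Daylight saving runs 26 March – 11 November; 19 March 2018 is outside that window, so Varium is on standard time at UTC+01:00.
02:30 Varium − 1h = 01:30 UTC.
1 March 2018 is a Thursday, so the first Monday is March 5 and the third is March 19.
1 September 2018 is a Saturday, so the first Saturday is September 1 and the fourth is September 22.
At the standard offset (UTC−06:00), 01:30 UTC − 6h = 19:30 Doroth Station standard time (rolling into the previous day, 18 March 2018).
The standard-time date in Doroth Station, 18 March 2018, does not fall between 19 March and 22 September, so daylight saving is not in effect and Doroth Station is at UTC−06:00.
01:30 UTC − 6h = 19:30 Doroth Station (rolling into the previous day, 18 March 2018).

19:30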